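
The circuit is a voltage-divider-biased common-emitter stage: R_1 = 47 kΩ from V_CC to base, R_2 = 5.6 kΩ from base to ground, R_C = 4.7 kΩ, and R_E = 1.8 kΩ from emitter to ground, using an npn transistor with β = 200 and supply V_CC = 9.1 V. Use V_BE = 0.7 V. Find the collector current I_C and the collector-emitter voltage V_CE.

Thevenize the base divider: V_Th = V_CC·R_2/(R_1+R_2) = 9.1×5.6/52.6 = 0.969 V, R_Th = R_1‖R_2 = 5 kΩ.
Base-emitter loop: V_Th = I_B·R_Th + V_BE + (β+1)I_B·R_E, so I_B = (0.969 − 0.7) / (5 + 201×1.8) = 0.000733 mA.
I_C = β·I_B = 200×0.000733 = 0.147 mA, and I_E = (β+1)I_B = 0.147 mA.
V_CE = V_CC − I_C·R_C − I_E·R_E = 9.1 − 0.147×4.7 − 0.147×1.8 = 8.15 V.
V_CE = 8.15 V > 0.2 V confirms active-region operation.

I_C ≈ 0.15 mA, V_CE ≈ 8.1 V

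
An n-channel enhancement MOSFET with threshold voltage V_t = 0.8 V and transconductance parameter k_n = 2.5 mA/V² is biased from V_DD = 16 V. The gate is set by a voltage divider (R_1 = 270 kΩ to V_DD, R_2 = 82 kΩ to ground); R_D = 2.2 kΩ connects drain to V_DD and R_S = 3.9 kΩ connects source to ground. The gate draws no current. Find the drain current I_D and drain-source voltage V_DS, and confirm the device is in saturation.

I_D ≈ 0.58 mA, V_DS ≈ 12 V

V_G = V_DD·R_2/(R_1+R_2) = 16×82/352 = 3.73 V.
Assume saturation: I_D = (k_n/2)(V_GS − V_t)² with V_GS = V_G − I_D·R_S = 3.73 − 3.9·I_D.
Substituting gives 19·I_D² − 29.5·I_D + 10.7 = 0, with roots I_D = 0.576 or 0.977 mA.
The root I_D = 0.977 mA gives V_GS = -0.0842 V ≤ V_t, so take I_D = 0.576 mA.
Then V_GS = 1.48 V and V_DS = V_DD − I_D(R_D+R_S) = 16 − 0.576×6.1 = 12.5 V.
Saturation requires V_DS ≥ V_GS − V_t = 0.679 V; 12.5 ≥ 0.679 ✓.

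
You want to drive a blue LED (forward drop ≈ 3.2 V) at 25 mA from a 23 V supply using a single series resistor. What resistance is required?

The resistor drops V_S − V_D = 23 − 3.2 = 19.8 V at 25 mA.
R = 19.8 V / 25 mA = 0.792 kΩ.

R ≈ 0.79 kΩ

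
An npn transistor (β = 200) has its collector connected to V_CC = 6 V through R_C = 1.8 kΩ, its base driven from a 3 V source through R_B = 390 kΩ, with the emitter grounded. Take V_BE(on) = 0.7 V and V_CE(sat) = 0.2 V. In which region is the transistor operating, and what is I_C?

Assume active. Base-emitter loop: I_B = (V_BB − V_BE)/R_B = (3 − 0.7)/390 = 0.0059 mA.
I_C = β·I_B = 200×0.0059 = 1.18 mA.
V_CE = V_CC − I_C·R_C = 6 − 1.18×1.8 = 3.88 V > V_CE(sat), so the active-region assumption holds.

active; I_C ≈ 1.2 mA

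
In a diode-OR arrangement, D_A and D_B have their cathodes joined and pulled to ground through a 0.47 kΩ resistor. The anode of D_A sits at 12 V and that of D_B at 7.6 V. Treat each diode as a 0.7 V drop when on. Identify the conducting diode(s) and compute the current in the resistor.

Assume both conduct. Then node N would need to be at both 12−0.7 = 11.3 V and 7.6−0.7 = 6.9 V, which is impossible.
Assume only D_A conducts: V_N = 12 − 0.7 = 11.3 V, so I_R = 11.3/0.47 = 24 mA.
Check D_B: its anode-to-cathode voltage is 7.6 − 11.3 = -3.7 V < 0.7 V, so it is off. The assumption is consistent.

Only D_A conducts; I_R ≈ 24 mA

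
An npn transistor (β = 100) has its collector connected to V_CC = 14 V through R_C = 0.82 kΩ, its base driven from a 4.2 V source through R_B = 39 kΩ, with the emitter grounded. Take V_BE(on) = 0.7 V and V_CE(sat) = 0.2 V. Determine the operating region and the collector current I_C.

active; I_C ≈ 9 mA

Assume active. Base-emitter loop: I_B = (V_BB − V_BE)/R_B = (4.2 − 0.7)/39 = 0.0897 mA.
I_C = β·I_B = 100×0.0897 = 8.97 mA.
V_CE = V_CC − I_C·R_C = 14 − 8.97×0.82 = 6.64 V > V_CE(sat), so the active-region assumption holds.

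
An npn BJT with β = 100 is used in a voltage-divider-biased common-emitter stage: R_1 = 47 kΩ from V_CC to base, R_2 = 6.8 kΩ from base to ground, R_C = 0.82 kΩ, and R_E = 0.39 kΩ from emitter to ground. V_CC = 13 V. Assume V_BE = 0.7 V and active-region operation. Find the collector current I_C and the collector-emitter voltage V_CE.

Thevenize the base divider: V_Th = V_CC·R_2/(R_1+R_2) = 13×6.8/53.8 = 1.64 V, R_Th = R_1‖R_2 = 5.94 kΩ.
Base-emitter loop: V_Th = I_B·R_Th + V_BE + (β+1)I_B·R_E, so I_B = (1.64 − 0.7) / (5.94 + 101×0.39) = 0.0208 mA.
I_C = β·I_B = 100×0.0208 = 2.08 mA, and I_E = (β+1)I_B = 2.1 mA.
V_CE = V_CC − I_C·R_C − I_E·R_E = 13 − 2.08×0.82 − 2.1×0.39 = 10.5 V.
V_CE = 10.5 V > 0.2 V confirms active-region operation.

I_C ≈ 2.1 mA, V_CE ≈ 10 V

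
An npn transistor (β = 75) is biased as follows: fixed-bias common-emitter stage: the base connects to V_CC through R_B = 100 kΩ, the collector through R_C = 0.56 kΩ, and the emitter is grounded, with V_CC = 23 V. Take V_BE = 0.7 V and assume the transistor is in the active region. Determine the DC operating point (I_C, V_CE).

Base loop: V_CC = I_B·R_B + V_BE, so I_B = (23 − 0.7)/100 kΩ = 0.223 mA.
In the active region I_C = β·I_B = 75 × 0.223 = 16.7 mA.
Collector loop: V_CE = V_CC − I_C·R_C = 23 − 16.7×0.56 = 13.6 V.
Since V_CE = 13.6 V > V_CE(sat) ≈ 0.2 V, the transistor is in the active region as assumed.

I_C ≈ 17 mA, V_CE ≈ 14 V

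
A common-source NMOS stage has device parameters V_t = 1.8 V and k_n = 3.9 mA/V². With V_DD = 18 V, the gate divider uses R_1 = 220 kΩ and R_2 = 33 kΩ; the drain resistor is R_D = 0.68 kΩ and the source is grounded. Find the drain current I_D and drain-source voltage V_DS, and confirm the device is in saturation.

I_D ≈ 0.59 mA, V_DS ≈ 18 V

V_G = V_DD·R_2/(R_1+R_2) = 18×33/253 = 2.35 V. With the source grounded, V_GS = V_G = 2.35 V.
Assume saturation: I_D = (k_n/2)(V_GS − V_t)² = (3.9/2)×(2.35 − 1.8)² = 1.95×0.548² = 0.585 mA.
V_DS = V_DD − I_D·R_D = 18 − 0.585×0.68 = 17.6 V.
Saturation requires V_DS ≥ V_GS − V_t = 0.548 V; 17.6 ≥ 0.548 ✓.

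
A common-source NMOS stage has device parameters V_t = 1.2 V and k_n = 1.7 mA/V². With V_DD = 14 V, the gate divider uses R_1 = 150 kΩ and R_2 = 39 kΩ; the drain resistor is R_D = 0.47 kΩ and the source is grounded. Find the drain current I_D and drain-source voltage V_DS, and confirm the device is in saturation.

V_G = V_DD·R_2/(R_1+R_2) = 14×39/189 = 2.89 V. With the source grounded, V_GS = V_G = 2.89 V.
Assume saturation: I_D = (k_n/2)(V_GS − V_t)² = (1.7/2)×(2.89 − 1.2)² = 0.85×1.69² = 2.42 mA.
V_DS = V_DD − I_D·R_D = 14 − 2.42×0.47 = 12.9 V.
Saturation requires V_DS ≥ V_GS − V_t = 1.69 V; 12.9 ≥ 1.69 ✓.

I_D ≈ 2.4 mA, V_DS ≈ 13 V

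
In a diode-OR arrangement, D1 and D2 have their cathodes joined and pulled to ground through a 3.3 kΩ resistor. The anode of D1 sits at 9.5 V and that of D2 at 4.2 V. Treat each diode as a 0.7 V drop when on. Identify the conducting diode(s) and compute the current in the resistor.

Only D1 conducts; I_R ≈ 2.7 mA

Assume both conduct. Then node N would need to be at both 9.5−0.7 = 8.8 V and 4.2−0.7 = 3.5 V, which is impossible.
Assume only D1 conducts: V_N = 9.5 − 0.7 = 8.8 V, so I_R = 8.8/3.3 = 2.67 mA.
Check D2: its anode-to-cathode voltage is 4.2 − 8.8 = -4.6 V < 0.7 V, so it is off. The assumption is consistent.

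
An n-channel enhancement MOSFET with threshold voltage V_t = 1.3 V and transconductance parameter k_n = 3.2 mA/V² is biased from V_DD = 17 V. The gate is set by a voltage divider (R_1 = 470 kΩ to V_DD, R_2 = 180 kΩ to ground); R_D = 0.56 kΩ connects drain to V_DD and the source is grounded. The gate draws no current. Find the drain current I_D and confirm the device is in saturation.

I_D ≈ 19 mA

V_G = V_DD·R_2/(R_1+R_2) = 17×180/650 = 4.71 V. With the source grounded, V_GS = V_G = 4.71 V.
Assume saturation: I_D = (k_n/2)(V_GS − V_t)² = (3.2/2)×(4.71 − 1.3)² = 1.6×3.41² = 18.6 mA.
V_DS = V_DD − I_D·R_D = 17 − 18.6×0.56 = 6.6 V.
Saturation requires V_DS ≥ V_GS − V_t = 3.41 V; 6.6 ≥ 3.41 ✓.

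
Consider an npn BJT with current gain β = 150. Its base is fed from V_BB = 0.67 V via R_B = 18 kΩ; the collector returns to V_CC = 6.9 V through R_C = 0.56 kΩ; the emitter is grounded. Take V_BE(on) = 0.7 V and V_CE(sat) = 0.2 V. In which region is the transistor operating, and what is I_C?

V_BB = 0.67 V ≤ V_BE(on) = 0.7 V, so the base-emitter junction is not forward biased.
The transistor is in cutoff: I_B = I_C = 0.

cutoff; I_C ≈ 0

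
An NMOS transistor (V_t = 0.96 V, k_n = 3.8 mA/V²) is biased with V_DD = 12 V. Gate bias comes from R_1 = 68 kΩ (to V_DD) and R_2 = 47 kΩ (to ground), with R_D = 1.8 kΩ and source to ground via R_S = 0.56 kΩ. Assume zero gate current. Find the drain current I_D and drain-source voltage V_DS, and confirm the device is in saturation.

I_D ≈ 4.3 mA, V_DS ≈ 1.7 V

V_G = V_DD·R_2/(R_1+R_2) = 12×47/115 = 4.9 V.
Assume saturation: I_D = (k_n/2)(V_GS − V_t)² with V_GS = V_G − I_D·R_S = 4.9 − 0.56·I_D.
Substituting gives 0.596·I_D² − 9.39·I_D + 29.6 = 0, with roots I_D = 4.34 or 11.4 mA.
The root I_D = 11.4 mA gives V_GS = -1.49 V ≤ V_t, so take I_D = 4.34 mA.
Then V_GS = 2.47 V and V_DS = V_DD − I_D(R_D+R_S) = 12 − 4.34×2.36 = 1.75 V.
Saturation requires V_DS ≥ V_GS − V_t = 1.51 V; 1.75 ≥ 1.51 ✓.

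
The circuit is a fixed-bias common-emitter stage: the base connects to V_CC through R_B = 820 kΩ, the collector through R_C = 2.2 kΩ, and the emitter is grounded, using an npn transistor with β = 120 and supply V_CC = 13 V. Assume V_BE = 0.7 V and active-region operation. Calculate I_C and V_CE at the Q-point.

I_C ≈ 1.8 mA, V_CE ≈ 9 V

Base loop: V_CC = I_B·R_B + V_BE, so I_B = (13 − 0.7)/820 kΩ = 0.015 mA.
In the active region I_C = β·I_B = 120 × 0.015 = 1.8 mA.
Collector loop: V_CE = V_CC − I_C·R_C = 13 − 1.8×2.2 = 9.04 V.
Since V_CE = 9.04 V > V_CE(sat) ≈ 0.2 V, the transistor is in the active region as assumed.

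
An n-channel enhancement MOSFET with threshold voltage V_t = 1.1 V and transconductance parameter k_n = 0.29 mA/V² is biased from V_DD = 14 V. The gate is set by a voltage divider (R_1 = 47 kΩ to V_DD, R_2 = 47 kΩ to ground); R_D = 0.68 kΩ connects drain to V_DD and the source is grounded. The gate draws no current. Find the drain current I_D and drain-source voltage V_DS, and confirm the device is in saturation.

V_G = V_DD·R_2/(R_1+R_2) = 14×47/94 = 7 V. With the source grounded, V_GS = V_G = 7 V.
Assume saturation: I_D = (k_n/2)(V_GS − V_t)² = (0.29/2)×(7 − 1.1)² = 0.145×5.9² = 5.05 mA.
V_DS = V_DD − I_D·R_D = 14 − 5.05×0.68 = 10.6 V.
Saturation requires V_DS ≥ V_GS − V_t = 5.9 V; 10.6 ≥ 5.9 ✓.

I_D ≈ 5 mA, V_DS ≈ 11 V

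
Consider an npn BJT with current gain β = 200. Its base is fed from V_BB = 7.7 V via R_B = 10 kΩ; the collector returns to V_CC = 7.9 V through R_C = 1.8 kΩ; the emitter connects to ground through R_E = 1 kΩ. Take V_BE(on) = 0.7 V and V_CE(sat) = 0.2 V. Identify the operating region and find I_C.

saturation; I_C ≈ 2.6 mA

Assume active: I_B = (7.7 − 0.7)/(10 + 201×1) = 0.0332 mA, I_C = β·I_B = 6.64 mA.
Then V_CE = 7.9 − 6.64×1.8 − 6.67×1 = -10.7 V < 0.2 V — the active assumption fails.
Re-solve with V_CE = 0.2 V. KCL at the emitter: V_E/R_E = (V_BB−0.7−V_E)/R_B + (V_CC−0.2−V_E)/R_C, giving V_E = 3.01 V.
I_C = (V_CC − 0.2 − V_E)/R_C = (7.7 − 3.01)/1.8 = 2.61 mA.
Check: I_B = (7 − 3.01)/10 = 0.399 mA, and β·I_B = 79.9 mA > I_C, confirming saturation.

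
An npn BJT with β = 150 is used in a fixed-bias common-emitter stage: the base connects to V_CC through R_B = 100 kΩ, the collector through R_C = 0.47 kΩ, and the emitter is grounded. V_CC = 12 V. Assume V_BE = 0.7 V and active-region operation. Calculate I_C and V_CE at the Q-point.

I_C ≈ 17 mA, V_CE ≈ 4 V

Base loop: V_CC = I_B·R_B + V_BE, so I_B = (12 − 0.7)/100 kΩ = 0.113 mA.
In the active region I_C = β·I_B = 150 × 0.113 = 16.9 mA.
Collector loop: V_CE = V_CC − I_C·R_C = 12 − 16.9×0.47 = 4.03 V.
Since V_CE = 4.03 V > V_CE(sat) ≈ 0.2 V, the transistor is in the active region as assumed.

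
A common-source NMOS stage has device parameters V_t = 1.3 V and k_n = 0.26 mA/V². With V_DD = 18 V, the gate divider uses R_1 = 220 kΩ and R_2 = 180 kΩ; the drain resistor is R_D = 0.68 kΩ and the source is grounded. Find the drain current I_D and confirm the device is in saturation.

V_G = V_DD·R_2/(R_1+R_2) = 18×180/400 = 8.1 V. With the source grounded, V_GS = V_G = 8.1 V.
Assume saturation: I_D = (k_n/2)(V_GS − V_t)² = (0.26/2)×(8.1 − 1.3)² = 0.13×6.8² = 6.01 mA.
V_DS = V_DD − I_D·R_D = 18 − 6.01×0.68 = 13.9 V.
Saturation requires V_DS ≥ V_GS − V_t = 6.8 V; 13.9 ≥ 6.8 ✓.

I_D ≈ 6 mA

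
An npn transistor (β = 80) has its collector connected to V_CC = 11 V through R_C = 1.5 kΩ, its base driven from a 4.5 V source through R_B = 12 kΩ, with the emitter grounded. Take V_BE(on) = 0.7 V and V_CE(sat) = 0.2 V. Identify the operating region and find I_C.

saturation; I_C ≈ 7.2 mA

Assume active: I_B = (4.5 − 0.7)/12 = 0.317 mA, giving I_C = β·I_B = 25.3 mA.
But then V_CE = 11 − 25.3×1.5 = -27 V < V_CE(sat) = 0.2 V — impossible in the active region.
So the transistor is saturated. With V_CE = 0.2 V, I_C = (V_CC − 0.2)/R_C = 10.8/1.5 = 7.2 mA.
Check: β·I_B = 25.3 mA > I_C = 7.2 mA, confirming saturation.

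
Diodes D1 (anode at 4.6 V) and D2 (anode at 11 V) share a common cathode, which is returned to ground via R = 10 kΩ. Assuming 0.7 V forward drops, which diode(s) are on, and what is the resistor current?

Assume both conduct. Then node N would need to be at both 4.6−0.7 = 3.9 V and 11−0.7 = 10.3 V, which is impossible.
Assume only D2 conducts: V_N = 11 − 0.7 = 10.3 V, so I_R = 10.3/10 = 1.03 mA.
Check D1: its anode-to-cathode voltage is 4.6 − 10.3 = -5.7 V < 0.7 V, so it is off. The assumption is consistent.

Only D2 conducts; I_R ≈ 1 mA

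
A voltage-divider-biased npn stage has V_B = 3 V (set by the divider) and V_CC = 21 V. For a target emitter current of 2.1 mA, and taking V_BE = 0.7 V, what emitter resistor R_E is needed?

V_E = V_B − V_BE = 3 − 0.7 = 2.3 V.
R_E = V_E / I_E = 2.3 / 2.1 = 1.1 kΩ.

R_E ≈ 1.1 kΩ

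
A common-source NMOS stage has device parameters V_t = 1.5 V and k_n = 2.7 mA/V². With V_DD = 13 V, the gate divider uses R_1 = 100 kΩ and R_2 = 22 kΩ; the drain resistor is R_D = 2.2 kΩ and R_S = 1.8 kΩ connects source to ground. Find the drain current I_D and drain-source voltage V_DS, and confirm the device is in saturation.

V_G = V_DD·R_2/(R_1+R_2) = 13×22/122 = 2.34 V.
Assume saturation: I_D = (k_n/2)(V_GS − V_t)² with V_GS = V_G − I_D·R_S = 2.34 − 1.8·I_D.
Substituting gives 4.37·I_D² − 5.1·I_D + 0.962 = 0, with roots I_D = 0.237 or 0.93 mA.
The root I_D = 0.93 mA gives V_GS = 0.67 V ≤ V_t, so take I_D = 0.237 mA.
Then V_GS = 1.92 V and V_DS = V_DD − I_D(R_D+R_S) = 13 − 0.237×4 = 12.1 V.
Saturation requires V_DS ≥ V_GS − V_t = 0.419 V; 12.1 ≥ 0.419 ✓.

I_D ≈ 0.24 mA, V_DS ≈ 12 V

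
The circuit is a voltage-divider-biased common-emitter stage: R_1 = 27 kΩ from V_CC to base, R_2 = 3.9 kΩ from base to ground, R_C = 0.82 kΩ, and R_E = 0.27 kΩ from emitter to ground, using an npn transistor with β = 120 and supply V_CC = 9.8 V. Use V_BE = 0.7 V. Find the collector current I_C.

I_C ≈ 1.8 mA

Thevenize the base divider: V_Th = V_CC·R_2/(R_1+R_2) = 9.8×3.9/30.9 = 1.24 V, R_Th = R_1‖R_2 = 3.41 kΩ.
Base-emitter loop: V_Th = I_B·R_Th + V_BE + (β+1)I_B·R_E, so I_B = (1.24 − 0.7) / (3.41 + 121×0.27) = 0.0149 mA.
I_C = β·I_B = 120×0.0149 = 1.79 mA, and I_E = (β+1)I_B = 1.8 mA.
V_CE = V_CC − I_C·R_C − I_E·R_E = 9.8 − 1.79×0.82 − 1.8×0.27 = 7.85 V.
V_CE = 7.85 V > 0.2 V confirms active-region operation.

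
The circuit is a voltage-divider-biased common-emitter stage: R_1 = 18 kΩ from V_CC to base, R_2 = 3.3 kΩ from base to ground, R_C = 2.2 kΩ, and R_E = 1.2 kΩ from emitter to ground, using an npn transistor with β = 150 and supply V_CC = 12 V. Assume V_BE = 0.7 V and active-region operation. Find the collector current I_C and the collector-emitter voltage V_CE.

Thevenize the base divider: V_Th = V_CC·R_2/(R_1+R_2) = 12×3.3/21.3 = 1.86 V, R_Th = R_1‖R_2 = 2.79 kΩ.
Base-emitter loop: V_Th = I_B·R_Th + V_BE + (β+1)I_B·R_E, so I_B = (1.86 − 0.7) / (2.79 + 151×1.2) = 0.0063 mA.
I_C = β·I_B = 150×0.0063 = 0.945 mA, and I_E = (β+1)I_B = 0.951 mA.
V_CE = V_CC − I_C·R_C − I_E·R_E = 12 − 0.945×2.2 − 0.951×1.2 = 8.78 V.
V_CE = 8.78 V > 0.2 V confirms active-region operation.

I_C ≈ 0.95 mA, V_CE ≈ 8.8 V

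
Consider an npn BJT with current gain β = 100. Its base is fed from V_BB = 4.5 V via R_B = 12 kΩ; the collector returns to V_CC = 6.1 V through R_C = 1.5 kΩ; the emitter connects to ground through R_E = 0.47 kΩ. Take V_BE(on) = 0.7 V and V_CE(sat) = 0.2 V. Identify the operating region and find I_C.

Assume active: I_B = (4.5 − 0.7)/(12 + 101×0.47) = 0.0639 mA, I_C = β·I_B = 6.39 mA.
Then V_CE = 6.1 − 6.39×1.5 − 6.45×0.47 = -6.52 V < 0.2 V — the active assumption fails.
Re-solve with V_CE = 0.2 V. KCL at the emitter: V_E/R_E = (V_BB−0.7−V_E)/R_B + (V_CC−0.2−V_E)/R_C, giving V_E = 1.48 V.
I_C = (V_CC − 0.2 − V_E)/R_C = (5.9 − 1.48)/1.5 = 2.95 mA.
Check: I_B = (3.8 − 1.48)/12 = 0.194 mA, and β·I_B = 19.4 mA > I_C, confirming saturation.

saturation; I_C ≈ 2.9 mA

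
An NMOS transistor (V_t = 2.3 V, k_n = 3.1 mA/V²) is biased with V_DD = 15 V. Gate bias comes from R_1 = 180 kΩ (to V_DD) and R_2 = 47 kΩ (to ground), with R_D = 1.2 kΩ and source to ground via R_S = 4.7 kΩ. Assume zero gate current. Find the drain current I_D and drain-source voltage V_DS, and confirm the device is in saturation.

V_G = V_DD·R_2/(R_1+R_2) = 15×47/227 = 3.11 V.
Assume saturation: I_D = (k_n/2)(V_GS − V_t)² with V_GS = V_G − I_D·R_S = 3.11 − 4.7·I_D.
Substituting gives 34.2·I_D² − 12.7·I_D + 1.01 = 0, with roots I_D = 0.114 or 0.258 mA.
The root I_D = 0.258 mA gives V_GS = 1.89 V ≤ V_t, so take I_D = 0.114 mA.
Then V_GS = 2.57 V and V_DS = V_DD − I_D(R_D+R_S) = 15 − 0.114×5.9 = 14.3 V.
Saturation requires V_DS ≥ V_GS − V_t = 0.271 V; 14.3 ≥ 0.271 ✓.

I_D ≈ 0.11 mA, V_DS ≈ 14 V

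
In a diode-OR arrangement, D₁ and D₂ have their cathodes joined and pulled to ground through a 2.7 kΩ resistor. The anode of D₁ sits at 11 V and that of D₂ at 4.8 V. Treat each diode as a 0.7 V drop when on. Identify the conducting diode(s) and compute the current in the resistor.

Assume both conduct. Then node N would need to be at both 11−0.7 = 10.3 V and 4.8−0.7 = 4.1 V, which is impossible.
Assume only D₁ conducts: V_N = 11 − 0.7 = 10.3 V, so I_R = 10.3/2.7 = 3.81 mA.
Check D₂: its anode-to-cathode voltage is 4.8 − 10.3 = -5.5 V < 0.7 V, so it is off. The assumption is consistent.

Only D₁ conducts; I_R ≈ 3.8 mA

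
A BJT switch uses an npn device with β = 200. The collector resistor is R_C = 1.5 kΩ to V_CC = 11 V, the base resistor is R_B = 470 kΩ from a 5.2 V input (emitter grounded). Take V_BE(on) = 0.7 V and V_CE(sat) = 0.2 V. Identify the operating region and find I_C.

active; I_C ≈ 1.9 mA

Assume active. Base-emitter loop: I_B = (V_BB − V_BE)/R_B = (5.2 − 0.7)/470 = 0.00957 mA.
I_C = β·I_B = 200×0.00957 = 1.91 mA.
V_CE = V_CC − I_C·R_C = 11 − 1.91×1.5 = 8.13 V > V_CE(sat), so the active-region assumption holds.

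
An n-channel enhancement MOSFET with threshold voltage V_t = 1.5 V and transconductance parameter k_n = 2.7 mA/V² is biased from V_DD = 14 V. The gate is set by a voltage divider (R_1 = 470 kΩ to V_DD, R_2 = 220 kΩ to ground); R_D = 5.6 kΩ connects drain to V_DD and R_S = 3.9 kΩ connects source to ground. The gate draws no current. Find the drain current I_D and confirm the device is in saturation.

V_G = V_DD·R_2/(R_1+R_2) = 14×220/690 = 4.46 V.
Assume saturation: I_D = (k_n/2)(V_GS − V_t)² with V_GS = V_G − I_D·R_S = 4.46 − 3.9·I_D.
Substituting gives 20.5·I_D² − 32.2·I_D + 11.9 = 0, with roots I_D = 0.59 or 0.978 mA.
The root I_D = 0.978 mA gives V_GS = 0.649 V ≤ V_t, so take I_D = 0.59 mA.
Then V_GS = 2.16 V and V_DS = V_DD − I_D(R_D+R_S) = 14 − 0.59×9.5 = 8.39 V.
Saturation requires V_DS ≥ V_GS − V_t = 0.661 V; 8.39 ≥ 0.661 ✓.

I_D ≈ 0.59 mA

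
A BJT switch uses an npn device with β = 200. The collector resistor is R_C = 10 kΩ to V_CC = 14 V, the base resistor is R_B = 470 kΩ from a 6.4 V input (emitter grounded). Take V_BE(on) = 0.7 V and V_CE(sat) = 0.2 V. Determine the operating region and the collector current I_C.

saturation; I_C ≈ 1.4 mA

Assume active: I_B = (6.4 − 0.7)/470 = 0.0121 mA, giving I_C = β·I_B = 2.43 mA.
But then V_CE = 14 − 2.43×10 = -10.3 V < V_CE(sat) = 0.2 V — impossible in the active region.
So the transistor is saturated. With V_CE = 0.2 V, I_C = (V_CC − 0.2)/R_C = 13.8/10 = 1.38 mA.
Check: β·I_B = 2.43 mA > I_C = 1.38 mA, confirming saturation.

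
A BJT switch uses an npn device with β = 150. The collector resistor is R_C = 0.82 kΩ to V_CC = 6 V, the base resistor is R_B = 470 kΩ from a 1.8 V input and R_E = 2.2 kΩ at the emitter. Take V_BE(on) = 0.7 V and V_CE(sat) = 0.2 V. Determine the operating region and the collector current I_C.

Assume active. Base-emitter loop: I_B = (V_BB − V_BE)/(R_B + (β+1)R_E) = (1.8 − 0.7)/(470 + 151×2.2) = 0.00137 mA.
I_C = β·I_B = 150×0.00137 = 0.206 mA.
V_CE = V_CC − I_C·R_C − I_E·R_E = 6 − 0.206×0.82 − 0.207×2.2 = 5.38 V > V_CE(sat), so the active-region assumption holds.

active; I_C ≈ 0.21 mA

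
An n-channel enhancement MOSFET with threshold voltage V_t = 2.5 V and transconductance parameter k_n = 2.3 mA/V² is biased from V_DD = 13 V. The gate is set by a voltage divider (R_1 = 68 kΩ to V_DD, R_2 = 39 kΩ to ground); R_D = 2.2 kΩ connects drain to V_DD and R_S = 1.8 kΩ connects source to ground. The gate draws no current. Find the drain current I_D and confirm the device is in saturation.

I_D ≈ 0.78 mA

V_G = V_DD·R_2/(R_1+R_2) = 13×39/107 = 4.74 V.
Assume saturation: I_D = (k_n/2)(V_GS − V_t)² with V_GS = V_G − I_D·R_S = 4.74 − 1.8·I_D.
Substituting gives 3.73·I_D² − 10.3·I_D + 5.76 = 0, with roots I_D = 0.785 or 1.97 mA.
The root I_D = 1.97 mA gives V_GS = 1.19 V ≤ V_t, so take I_D = 0.785 mA.
Then V_GS = 3.33 V and V_DS = V_DD − I_D(R_D+R_S) = 13 − 0.785×4 = 9.86 V.
Saturation requires V_DS ≥ V_GS − V_t = 0.826 V; 9.86 ≥ 0.826 ✓.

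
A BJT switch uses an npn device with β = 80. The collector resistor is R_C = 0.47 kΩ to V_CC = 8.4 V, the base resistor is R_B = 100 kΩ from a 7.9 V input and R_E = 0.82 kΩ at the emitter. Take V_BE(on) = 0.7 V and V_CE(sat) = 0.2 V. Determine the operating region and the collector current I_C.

active; I_C ≈ 3.5 mA

Assume active. Base-emitter loop: I_B = (V_BB − V_BE)/(R_B + (β+1)R_E) = (7.9 − 0.7)/(100 + 81×0.82) = 0.0433 mA.
I_C = β·I_B = 80×0.0433 = 3.46 mA.
V_CE = V_CC − I_C·R_C − I_E·R_E = 8.4 − 3.46×0.47 − 3.5×0.82 = 3.9 V > V_CE(sat), so the active-region assumption holds.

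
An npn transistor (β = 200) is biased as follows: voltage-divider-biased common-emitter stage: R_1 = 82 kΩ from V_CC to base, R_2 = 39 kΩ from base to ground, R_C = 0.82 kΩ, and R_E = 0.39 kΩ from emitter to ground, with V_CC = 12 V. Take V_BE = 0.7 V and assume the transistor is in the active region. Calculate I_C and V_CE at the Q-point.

I_C ≈ 6 mA, V_CE ≈ 4.7 V

Thevenize the base divider: V_Th = V_CC·R_2/(R_1+R_2) = 12×39/121 = 3.87 V, R_Th = R_1‖R_2 = 26.4 kΩ.
Base-emitter loop: V_Th = I_B·R_Th + V_BE + (β+1)I_B·R_E, so I_B = (3.87 − 0.7) / (26.4 + 201×0.39) = 0.0302 mA.
I_C = β·I_B = 200×0.0302 = 6.04 mA, and I_E = (β+1)I_B = 6.07 mA.
V_CE = V_CC − I_C·R_C − I_E·R_E = 12 − 6.04×0.82 − 6.07×0.39 = 4.67 V.
V_CE = 4.67 V > 0.2 V confirms active-region operation.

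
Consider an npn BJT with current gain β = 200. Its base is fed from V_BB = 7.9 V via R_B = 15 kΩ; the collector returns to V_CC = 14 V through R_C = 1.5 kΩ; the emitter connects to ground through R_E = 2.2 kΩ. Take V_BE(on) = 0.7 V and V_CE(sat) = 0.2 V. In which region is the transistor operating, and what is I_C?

Assume active. Base-emitter loop: I_B = (V_BB − V_BE)/(R_B + (β+1)R_E) = (7.9 − 0.7)/(15 + 201×2.2) = 0.0157 mA.
I_C = β·I_B = 200×0.0157 = 3.15 mA.
V_CE = V_CC − I_C·R_C − I_E·R_E = 14 − 3.15×1.5 − 3.17×2.2 = 2.31 V > V_CE(sat), so the active-region assumption holds.

active; I_C ≈ 3.1 mA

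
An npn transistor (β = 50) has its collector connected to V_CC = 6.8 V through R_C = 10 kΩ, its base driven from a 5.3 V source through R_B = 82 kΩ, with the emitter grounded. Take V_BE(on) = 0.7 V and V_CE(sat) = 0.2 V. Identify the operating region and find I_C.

Assume active: I_B = (5.3 − 0.7)/82 = 0.0561 mA, giving I_C = β·I_B = 2.8 mA.
But then V_CE = 6.8 − 2.8×10 = -21.2 V < V_CE(sat) = 0.2 V — impossible in the active region.
So the transistor is saturated. With V_CE = 0.2 V, I_C = (V_CC − 0.2)/R_C = 6.6/10 = 0.66 mA.
Check: β·I_B = 2.8 mA > I_C = 0.66 mA, confirming saturation.

saturation; I_C ≈ 0.66 mA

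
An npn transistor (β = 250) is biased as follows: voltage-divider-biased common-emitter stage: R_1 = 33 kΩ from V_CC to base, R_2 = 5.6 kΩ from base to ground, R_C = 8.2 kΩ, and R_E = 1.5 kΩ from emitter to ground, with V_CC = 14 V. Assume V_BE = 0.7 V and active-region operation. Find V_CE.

V_CE ≈ 5.5 V

Thevenize the base divider: V_Th = V_CC·R_2/(R_1+R_2) = 14×5.6/38.6 = 2.03 V, R_Th = R_1‖R_2 = 4.79 kΩ.
Base-emitter loop: V_Th = I_B·R_Th + V_BE + (β+1)I_B·R_E, so I_B = (2.03 − 0.7) / (4.79 + 251×1.5) = 0.00349 mA.
I_C = β·I_B = 250×0.00349 = 0.873 mA, and I_E = (β+1)I_B = 0.876 mA.
V_CE = V_CC − I_C·R_C − I_E·R_E = 14 − 0.873×8.2 − 0.876×1.5 = 5.53 V.
V_CE = 5.53 V > 0.2 V confirms active-region operation.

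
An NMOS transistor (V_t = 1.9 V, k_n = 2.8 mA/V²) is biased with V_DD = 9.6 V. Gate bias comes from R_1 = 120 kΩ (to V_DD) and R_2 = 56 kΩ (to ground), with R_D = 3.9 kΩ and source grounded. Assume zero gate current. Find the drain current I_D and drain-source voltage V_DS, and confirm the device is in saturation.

I_D ≈ 1.9 mA, V_DS ≈ 2.3 V

V_G = V_DD·R_2/(R_1+R_2) = 9.6×56/176 = 3.05 V. With the source grounded, V_GS = V_G = 3.05 V.
Assume saturation: I_D = (k_n/2)(V_GS − V_t)² = (2.8/2)×(3.05 − 1.9)² = 1.4×1.15² = 1.87 mA.
V_DS = V_DD − I_D·R_D = 9.6 − 1.87×3.9 = 2.32 V.
Saturation requires V_DS ≥ V_GS − V_t = 1.15 V; 2.32 ≥ 1.15 ✓.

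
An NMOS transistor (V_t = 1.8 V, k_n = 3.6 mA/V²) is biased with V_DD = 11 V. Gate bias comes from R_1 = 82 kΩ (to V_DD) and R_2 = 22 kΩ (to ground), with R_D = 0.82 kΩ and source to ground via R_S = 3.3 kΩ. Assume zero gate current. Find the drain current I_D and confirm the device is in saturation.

V_G = V_DD·R_2/(R_1+R_2) = 11×22/104 = 2.33 V.
Assume saturation: I_D = (k_n/2)(V_GS − V_t)² with V_GS = V_G − I_D·R_S = 2.33 − 3.3·I_D.
Substituting gives 19.6·I_D² − 7.26·I_D + 0.5 = 0, with roots I_D = 0.0914 or 0.279 mA.
The root I_D = 0.279 mA gives V_GS = 1.41 V ≤ V_t, so take I_D = 0.0914 mA.
Then V_GS = 2.03 V and V_DS = V_DD − I_D(R_D+R_S) = 11 − 0.0914×4.12 = 10.6 V.
Saturation requires V_DS ≥ V_GS − V_t = 0.225 V; 10.6 ≥ 0.225 ✓.

I_D ≈ 0.091 mA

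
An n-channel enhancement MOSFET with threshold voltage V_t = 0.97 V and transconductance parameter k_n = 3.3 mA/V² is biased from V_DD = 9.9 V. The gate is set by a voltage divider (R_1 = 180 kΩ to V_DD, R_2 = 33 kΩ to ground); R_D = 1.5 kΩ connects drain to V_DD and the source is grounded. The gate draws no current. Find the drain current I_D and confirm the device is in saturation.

I_D ≈ 0.52 mA

V_G = V_DD·R_2/(R_1+R_2) = 9.9×33/213 = 1.53 V. With the source grounded, V_GS = V_G = 1.53 V.
Assume saturation: I_D = (k_n/2)(V_GS − V_t)² = (3.3/2)×(1.53 − 0.97)² = 1.65×0.564² = 0.524 mA.
V_DS = V_DD − I_D·R_D = 9.9 − 0.524×1.5 = 9.11 V.
Saturation requires V_DS ≥ V_GS − V_t = 0.564 V; 9.11 ≥ 0.564 ✓.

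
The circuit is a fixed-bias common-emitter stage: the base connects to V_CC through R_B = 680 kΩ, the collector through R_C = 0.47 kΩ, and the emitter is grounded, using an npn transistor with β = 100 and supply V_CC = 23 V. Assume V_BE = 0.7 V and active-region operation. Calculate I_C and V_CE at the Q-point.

I_C ≈ 3.3 mA, V_CE ≈ 21 V

Base loop: V_CC = I_B·R_B + V_BE, so I_B = (23 − 0.7)/680 kΩ = 0.0328 mA.
In the active region I_C = β·I_B = 100 × 0.0328 = 3.28 mA.
Collector loop: V_CE = V_CC − I_C·R_C = 23 − 3.28×0.47 = 21.5 V.
Since V_CE = 21.5 V > V_CE(sat) ≈ 0.2 V, the transistor is in the active region as assumed.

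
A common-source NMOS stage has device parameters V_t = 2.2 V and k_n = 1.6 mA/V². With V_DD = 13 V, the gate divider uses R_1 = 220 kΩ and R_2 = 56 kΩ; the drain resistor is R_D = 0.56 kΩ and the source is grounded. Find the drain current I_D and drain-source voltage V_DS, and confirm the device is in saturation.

V_G = V_DD·R_2/(R_1+R_2) = 13×56/276 = 2.64 V. With the source grounded, V_GS = V_G = 2.64 V.
Assume saturation: I_D = (k_n/2)(V_GS − V_t)² = (1.6/2)×(2.64 − 2.2)² = 0.8×0.438² = 0.153 mA.
V_DS = V_DD − I_D·R_D = 13 − 0.153×0.56 = 12.9 V.
Saturation requires V_DS ≥ V_GS − V_t = 0.438 V; 12.9 ≥ 0.438 ✓.

I_D ≈ 0.15 mA, V_DS ≈ 13 V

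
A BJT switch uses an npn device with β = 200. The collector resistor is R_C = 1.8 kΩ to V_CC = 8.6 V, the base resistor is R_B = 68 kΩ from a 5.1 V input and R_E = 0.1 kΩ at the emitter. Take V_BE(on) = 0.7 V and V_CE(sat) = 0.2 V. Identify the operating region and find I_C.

saturation; I_C ≈ 4.4 mA

Assume active: I_B = (5.1 − 0.7)/(68 + 201×0.1) = 0.0499 mA, I_C = β·I_B = 9.99 mA.
Then V_CE = 8.6 − 9.99×1.8 − 10×0.1 = -10.4 V < 0.2 V — the active assumption fails.
Re-solve with V_CE = 0.2 V. KCL at the emitter: V_E/R_E = (V_BB−0.7−V_E)/R_B + (V_CC−0.2−V_E)/R_C, giving V_E = 0.448 V.
I_C = (V_CC − 0.2 − V_E)/R_C = (8.4 − 0.448)/1.8 = 4.42 mA.
Check: I_B = (4.4 − 0.448)/68 = 0.0581 mA, and β·I_B = 11.6 mA > I_C, confirming saturation.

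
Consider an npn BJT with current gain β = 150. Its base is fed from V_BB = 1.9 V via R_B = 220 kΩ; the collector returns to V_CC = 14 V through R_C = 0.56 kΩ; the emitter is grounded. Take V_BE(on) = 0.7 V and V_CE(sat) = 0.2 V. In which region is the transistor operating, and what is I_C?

Assume active. Base-emitter loop: I_B = (V_BB − V_BE)/R_B = (1.9 − 0.7)/220 = 0.00545 mA.
I_C = β·I_B = 150×0.00545 = 0.818 mA.
V_CE = V_CC − I_C·R_C = 14 − 0.818×0.56 = 13.5 V > V_CE(sat), so the active-region assumption holds.

active; I_C ≈ 0.82 mA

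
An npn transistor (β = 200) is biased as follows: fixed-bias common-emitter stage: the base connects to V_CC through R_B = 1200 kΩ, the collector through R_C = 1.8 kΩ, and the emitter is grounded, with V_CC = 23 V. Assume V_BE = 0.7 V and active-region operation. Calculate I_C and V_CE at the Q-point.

I_C ≈ 3.7 mA, V_CE ≈ 16 V

Base loop: V_CC = I_B·R_B + V_BE, so I_B = (23 − 0.7)/1200 kΩ = 0.0186 mA.
In the active region I_C = β·I_B = 200 × 0.0186 = 3.72 mA.
Collector loop: V_CE = V_CC − I_C·R_C = 23 − 3.72×1.8 = 16.3 V.
Since V_CE = 16.3 V > V_CE(sat) ≈ 0.2 V, the transistor is in the active region as assumed.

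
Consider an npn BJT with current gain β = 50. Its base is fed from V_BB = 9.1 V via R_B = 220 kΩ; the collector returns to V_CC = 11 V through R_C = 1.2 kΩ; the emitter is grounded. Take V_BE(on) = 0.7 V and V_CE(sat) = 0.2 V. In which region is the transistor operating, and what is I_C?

Assume active. Base-emitter loop: I_B = (V_BB − V_BE)/R_B = (9.1 − 0.7)/220 = 0.0382 mA.
I_C = β·I_B = 50×0.0382 = 1.91 mA.
V_CE = V_CC − I_C·R_C = 11 − 1.91×1.2 = 8.71 V > V_CE(sat), so the active-region assumption holds.

active; I_C ≈ 1.9 mA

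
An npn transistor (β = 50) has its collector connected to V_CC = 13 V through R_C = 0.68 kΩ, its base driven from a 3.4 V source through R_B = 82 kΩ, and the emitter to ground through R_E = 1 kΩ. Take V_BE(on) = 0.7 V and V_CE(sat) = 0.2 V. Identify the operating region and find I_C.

Assume active. Base-emitter loop: I_B = (V_BB − V_BE)/(R_B + (β+1)R_E) = (3.4 − 0.7)/(82 + 51×1) = 0.0203 mA.
I_C = β·I_B = 50×0.0203 = 1.02 mA.
V_CE = V_CC − I_C·R_C − I_E·R_E = 13 − 1.02×0.68 − 1.04×1 = 11.3 V > V_CE(sat), so the active-region assumption holds.

active; I_C ≈ 1 mA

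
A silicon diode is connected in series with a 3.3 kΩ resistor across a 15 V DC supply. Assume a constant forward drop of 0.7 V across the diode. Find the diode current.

KVL around the loop: 15 = V_D + I·R = 0.7 + I × 3.3 kΩ.
So I = (15 − 0.7) / 3.3 kΩ = 14.3 / 3.3 = 4.33 mA.

I ≈ 4.3 mA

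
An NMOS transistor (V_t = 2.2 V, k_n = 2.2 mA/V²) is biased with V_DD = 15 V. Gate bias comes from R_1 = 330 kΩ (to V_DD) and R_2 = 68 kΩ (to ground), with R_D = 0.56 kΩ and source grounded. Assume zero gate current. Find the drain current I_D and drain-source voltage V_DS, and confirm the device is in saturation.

V_G = V_DD·R_2/(R_1+R_2) = 15×68/398 = 2.56 V. With the source grounded, V_GS = V_G = 2.56 V.
Assume saturation: I_D = (k_n/2)(V_GS − V_t)² = (2.2/2)×(2.56 − 2.2)² = 1.1×0.363² = 0.145 mA.
V_DS = V_DD − I_D·R_D = 15 − 0.145×0.56 = 14.9 V.
Saturation requires V_DS ≥ V_GS − V_t = 0.363 V; 14.9 ≥ 0.363 ✓.

I_D ≈ 0.14 mA, V_DS ≈ 15 V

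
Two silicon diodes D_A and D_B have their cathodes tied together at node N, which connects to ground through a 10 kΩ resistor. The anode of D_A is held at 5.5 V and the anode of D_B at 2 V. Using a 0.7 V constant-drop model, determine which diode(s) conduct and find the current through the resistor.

Only D_A conducts; I_R ≈ 0.48 mA

Assume both conduct. Then node N would need to be at both 5.5−0.7 = 4.8 V and 2−0.7 = 1.3 V, which is impossible.
Assume only D_A conducts: V_N = 5.5 − 0.7 = 4.8 V, so I_R = 4.8/10 = 0.48 mA.
Check D_B: its anode-to-cathode voltage is 2 − 4.8 = -2.8 V < 0.7 V, so it is off. The assumption is consistent.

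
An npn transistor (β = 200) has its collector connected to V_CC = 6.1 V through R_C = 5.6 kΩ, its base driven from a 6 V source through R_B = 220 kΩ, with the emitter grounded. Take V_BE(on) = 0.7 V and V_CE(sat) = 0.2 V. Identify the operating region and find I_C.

Assume active: I_B = (6 − 0.7)/220 = 0.0241 mA, giving I_C = β·I_B = 4.82 mA.
But then V_CE = 6.1 − 4.82×5.6 = -20.9 V < V_CE(sat) = 0.2 V — impossible in the active region.
So the transistor is saturated. With V_CE = 0.2 V, I_C = (V_CC − 0.2)/R_C = 5.9/5.6 = 1.05 mA.
Check: β·I_B = 4.82 mA > I_C = 1.05 mA, confirming saturation.

saturation; I_C ≈ 1.1 mA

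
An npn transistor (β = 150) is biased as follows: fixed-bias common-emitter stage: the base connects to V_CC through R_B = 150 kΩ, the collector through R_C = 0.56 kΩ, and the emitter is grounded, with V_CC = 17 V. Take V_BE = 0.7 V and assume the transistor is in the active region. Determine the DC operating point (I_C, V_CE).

Base loop: V_CC = I_B·R_B + V_BE, so I_B = (17 − 0.7)/150 kΩ = 0.109 mA.
In the active region I_C = β·I_B = 150 × 0.109 = 16.3 mA.
Collector loop: V_CE = V_CC − I_C·R_C = 17 − 16.3×0.56 = 7.87 V.
Since V_CE = 7.87 V > V_CE(sat) ≈ 0.2 V, the transistor is in the active region as assumed.

I_C ≈ 16 mA, V_CE ≈ 7.9 V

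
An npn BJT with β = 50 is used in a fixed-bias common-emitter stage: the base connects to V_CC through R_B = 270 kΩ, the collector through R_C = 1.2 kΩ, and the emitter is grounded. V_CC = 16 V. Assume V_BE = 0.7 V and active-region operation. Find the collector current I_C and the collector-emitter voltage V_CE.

I_C ≈ 2.8 mA, V_CE ≈ 13 V

Base loop: V_CC = I_B·R_B + V_BE, so I_B = (16 − 0.7)/270 kΩ = 0.0567 mA.
In the active region I_C = β·I_B = 50 × 0.0567 = 2.83 mA.
Collector loop: V_CE = V_CC − I_C·R_C = 16 − 2.83×1.2 = 12.6 V.
Since V_CE = 12.6 V > V_CE(sat) ≈ 0.2 V, the transistor is in the active region as assumed.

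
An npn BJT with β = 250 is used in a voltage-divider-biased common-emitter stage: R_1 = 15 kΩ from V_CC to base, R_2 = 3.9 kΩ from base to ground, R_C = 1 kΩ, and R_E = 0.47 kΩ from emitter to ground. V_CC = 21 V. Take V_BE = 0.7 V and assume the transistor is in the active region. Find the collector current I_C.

Thevenize the base divider: V_Th = V_CC·R_2/(R_1+R_2) = 21×3.9/18.9 = 4.33 V, R_Th = R_1‖R_2 = 3.1 kΩ.
Base-emitter loop: V_Th = I_B·R_Th + V_BE + (β+1)I_B·R_E, so I_B = (4.33 − 0.7) / (3.1 + 251×0.47) = 0.03 mA.
I_C = β·I_B = 250×0.03 = 7.5 mA, and I_E = (β+1)I_B = 7.53 mA.
V_CE = V_CC − I_C·R_C − I_E·R_E = 21 − 7.5×1 − 7.53×0.47 = 9.96 V.
V_CE = 9.96 V > 0.2 V confirms active-region operation.

I_C ≈ 7.5 mA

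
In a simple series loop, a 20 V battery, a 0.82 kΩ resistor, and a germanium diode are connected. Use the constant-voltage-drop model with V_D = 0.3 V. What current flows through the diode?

I ≈ 24 mA

KVL around the loop: 20 = V_D + I·R = 0.3 + I × 0.82 kΩ.
So I = (20 − 0.3) / 0.82 kΩ = 19.7 / 0.82 = 24 mA.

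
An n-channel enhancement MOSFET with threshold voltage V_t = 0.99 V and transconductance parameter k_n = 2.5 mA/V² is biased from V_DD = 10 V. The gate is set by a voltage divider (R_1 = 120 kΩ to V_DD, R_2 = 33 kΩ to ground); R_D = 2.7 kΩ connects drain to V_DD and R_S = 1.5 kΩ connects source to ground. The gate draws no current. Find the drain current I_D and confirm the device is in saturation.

I_D ≈ 0.4 mA

V_G = V_DD·R_2/(R_1+R_2) = 10×33/153 = 2.16 V.
Assume saturation: I_D = (k_n/2)(V_GS − V_t)² with V_GS = V_G − I_D·R_S = 2.16 − 1.5·I_D.
Substituting gives 2.81·I_D² − 5.38·I_D + 1.7 = 0, with roots I_D = 0.401 or 1.51 mA.
The root I_D = 1.51 mA gives V_GS = -0.109 V ≤ V_t, so take I_D = 0.401 mA.
Then V_GS = 1.56 V and V_DS = V_DD − I_D(R_D+R_S) = 10 − 0.401×4.2 = 8.32 V.
Saturation requires V_DS ≥ V_GS − V_t = 0.566 V; 8.32 ≥ 0.566 ✓.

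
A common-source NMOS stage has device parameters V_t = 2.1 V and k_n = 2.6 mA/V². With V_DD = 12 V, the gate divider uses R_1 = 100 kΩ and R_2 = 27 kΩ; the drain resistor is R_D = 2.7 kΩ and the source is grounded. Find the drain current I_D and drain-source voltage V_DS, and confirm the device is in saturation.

I_D ≈ 0.26 mA, V_DS ≈ 11 V

V_G = V_DD·R_2/(R_1+R_2) = 12×27/127 = 2.55 V. With the source grounded, V_GS = V_G = 2.55 V.
Assume saturation: I_D = (k_n/2)(V_GS − V_t)² = (2.6/2)×(2.55 − 2.1)² = 1.3×0.451² = 0.265 mA.
V_DS = V_DD − I_D·R_D = 12 − 0.265×2.7 = 11.3 V.
Saturation requires V_DS ≥ V_GS − V_t = 0.451 V; 11.3 ≥ 0.451 ✓.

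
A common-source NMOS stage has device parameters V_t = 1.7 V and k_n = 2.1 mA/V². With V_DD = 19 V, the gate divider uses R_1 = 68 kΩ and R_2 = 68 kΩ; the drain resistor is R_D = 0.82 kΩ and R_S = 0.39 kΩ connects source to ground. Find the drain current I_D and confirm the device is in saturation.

I_D ≈ 12 mA

V_G = V_DD·R_2/(R_1+R_2) = 19×68/136 = 9.5 V.
Assume saturation: I_D = (k_n/2)(V_GS − V_t)² with V_GS = V_G − I_D·R_S = 9.5 − 0.39·I_D.
Substituting gives 0.16·I_D² − 7.39·I_D + 63.9 = 0, with roots I_D = 11.5 or 34.8 mA.
The root I_D = 34.8 mA gives V_GS = -4.05 V ≤ V_t, so take I_D = 11.5 mA.
Then V_GS = 5.01 V and V_DS = V_DD − I_D(R_D+R_S) = 19 − 11.5×1.21 = 5.07 V.
Saturation requires V_DS ≥ V_GS − V_t = 3.31 V; 5.07 ≥ 3.31 ✓.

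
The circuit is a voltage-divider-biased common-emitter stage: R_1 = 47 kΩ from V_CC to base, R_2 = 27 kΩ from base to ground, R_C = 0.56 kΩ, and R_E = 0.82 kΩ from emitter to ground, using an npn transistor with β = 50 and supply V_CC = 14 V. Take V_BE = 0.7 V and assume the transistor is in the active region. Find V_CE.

V_CE ≈ 8.8 V

Thevenize the base divider: V_Th = V_CC·R_2/(R_1+R_2) = 14×27/74 = 5.11 V, R_Th = R_1‖R_2 = 17.1 kΩ.
Base-emitter loop: V_Th = I_B·R_Th + V_BE + (β+1)I_B·R_E, so I_B = (5.11 − 0.7) / (17.1 + 51×0.82) = 0.0748 mA.
I_C = β·I_B = 50×0.0748 = 3.74 mA, and I_E = (β+1)I_B = 3.81 mA.
V_CE = V_CC − I_C·R_C − I_E·R_E = 14 − 3.74×0.56 − 3.81×0.82 = 8.78 V.
V_CE = 8.78 V > 0.2 V confirms active-region operation.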